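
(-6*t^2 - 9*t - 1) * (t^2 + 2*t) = -6*t^4 - 21*t^3 - 19*t^2 - 2*t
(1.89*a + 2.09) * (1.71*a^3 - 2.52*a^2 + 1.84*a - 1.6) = 3.2319*a^4 - 1.1889*a^3 - 1.7892*a^2 + 0.8216*a - 3.344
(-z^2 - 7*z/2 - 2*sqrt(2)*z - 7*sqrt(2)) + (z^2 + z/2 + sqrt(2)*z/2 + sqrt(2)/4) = -3*z - 3*sqrt(2)*z/2 - 27*sqrt(2)/4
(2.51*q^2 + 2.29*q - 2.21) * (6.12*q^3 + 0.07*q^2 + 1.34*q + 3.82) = 15.3612*q^5 + 14.1905*q^4 - 10.0015*q^3 + 12.5021*q^2 + 5.7864*q - 8.4422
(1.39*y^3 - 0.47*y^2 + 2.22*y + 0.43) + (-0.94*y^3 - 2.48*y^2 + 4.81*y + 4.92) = 0.45*y^3 - 2.95*y^2 + 7.03*y + 5.35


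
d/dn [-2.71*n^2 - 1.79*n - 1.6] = -5.42*n - 1.79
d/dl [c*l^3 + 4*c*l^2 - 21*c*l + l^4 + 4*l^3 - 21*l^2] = 3*c*l^2 + 8*c*l - 21*c + 4*l^3 + 12*l^2 - 42*l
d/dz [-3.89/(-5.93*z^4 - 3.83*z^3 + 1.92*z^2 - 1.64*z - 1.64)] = (-92.2708*z^3 - 44.6961*z^2 + 14.9376*z - 6.3796)/(5.93*z^4 + 3.83*z^3 - 1.92*z^2 + 1.64*z + 1.64)^2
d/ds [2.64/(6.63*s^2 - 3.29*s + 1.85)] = (8.6856 - 35.0064*s)/(6.63*s^2 - 3.29*s + 1.85)^2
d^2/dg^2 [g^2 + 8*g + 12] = 2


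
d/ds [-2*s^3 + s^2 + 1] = 2*s*(1 - 3*s)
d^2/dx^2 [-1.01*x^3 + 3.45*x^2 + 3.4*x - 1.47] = 6.9 - 6.06*x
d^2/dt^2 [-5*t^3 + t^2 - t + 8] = 2 - 30*t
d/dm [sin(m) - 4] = cos(m)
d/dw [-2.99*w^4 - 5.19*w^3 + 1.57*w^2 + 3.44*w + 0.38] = -11.96*w^3 - 15.57*w^2 + 3.14*w + 3.44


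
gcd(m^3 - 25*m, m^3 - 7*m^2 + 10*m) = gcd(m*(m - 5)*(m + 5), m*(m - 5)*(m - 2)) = m^2 - 5*m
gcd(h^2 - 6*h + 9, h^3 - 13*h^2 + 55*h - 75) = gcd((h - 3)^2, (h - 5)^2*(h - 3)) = h - 3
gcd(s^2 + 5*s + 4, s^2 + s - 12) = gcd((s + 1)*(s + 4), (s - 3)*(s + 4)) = s + 4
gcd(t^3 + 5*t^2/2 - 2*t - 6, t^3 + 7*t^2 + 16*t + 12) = t^2 + 4*t + 4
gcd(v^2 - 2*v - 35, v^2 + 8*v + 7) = 1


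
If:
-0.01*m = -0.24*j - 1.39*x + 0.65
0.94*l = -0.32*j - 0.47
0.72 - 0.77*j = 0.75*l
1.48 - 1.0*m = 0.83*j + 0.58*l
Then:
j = 2.13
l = -1.22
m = 0.42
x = 0.10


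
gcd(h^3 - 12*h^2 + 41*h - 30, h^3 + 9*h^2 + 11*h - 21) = h - 1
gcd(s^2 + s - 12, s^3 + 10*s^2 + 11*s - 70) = 1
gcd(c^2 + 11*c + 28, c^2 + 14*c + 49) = c + 7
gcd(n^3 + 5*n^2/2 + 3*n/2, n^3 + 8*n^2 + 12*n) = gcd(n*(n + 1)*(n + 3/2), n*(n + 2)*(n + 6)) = n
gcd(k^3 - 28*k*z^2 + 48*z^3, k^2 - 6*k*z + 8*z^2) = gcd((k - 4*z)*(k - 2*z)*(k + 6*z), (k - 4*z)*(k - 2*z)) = k^2 - 6*k*z + 8*z^2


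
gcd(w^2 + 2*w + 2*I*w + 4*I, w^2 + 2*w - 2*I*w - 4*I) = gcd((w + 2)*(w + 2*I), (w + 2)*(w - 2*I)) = w + 2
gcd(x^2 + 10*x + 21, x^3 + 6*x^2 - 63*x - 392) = x + 7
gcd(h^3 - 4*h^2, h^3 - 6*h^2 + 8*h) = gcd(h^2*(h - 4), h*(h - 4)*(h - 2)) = h^2 - 4*h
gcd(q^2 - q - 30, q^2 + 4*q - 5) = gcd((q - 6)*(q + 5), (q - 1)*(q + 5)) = q + 5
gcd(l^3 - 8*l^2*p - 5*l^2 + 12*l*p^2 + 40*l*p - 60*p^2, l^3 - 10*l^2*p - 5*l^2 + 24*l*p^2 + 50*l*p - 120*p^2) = -l^2 + 6*l*p + 5*l - 30*p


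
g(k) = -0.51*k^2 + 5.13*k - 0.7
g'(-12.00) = 17.37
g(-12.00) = -135.70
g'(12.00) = -7.11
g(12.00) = -12.58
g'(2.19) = 2.90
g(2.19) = 8.09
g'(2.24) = 2.85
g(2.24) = 8.23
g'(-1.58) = 6.74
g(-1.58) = -10.08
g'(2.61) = 2.47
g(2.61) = 9.22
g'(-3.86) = 9.07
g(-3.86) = -28.10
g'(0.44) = 4.68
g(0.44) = 1.46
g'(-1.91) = 7.08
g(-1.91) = -12.36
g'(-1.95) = 7.12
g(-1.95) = -12.64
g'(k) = 5.13 - 1.02*k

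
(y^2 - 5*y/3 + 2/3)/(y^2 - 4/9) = 3*(y - 1)/(3*y + 2)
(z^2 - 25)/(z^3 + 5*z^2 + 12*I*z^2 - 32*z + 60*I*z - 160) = (z - 5)/(z^2 + 12*I*z - 32)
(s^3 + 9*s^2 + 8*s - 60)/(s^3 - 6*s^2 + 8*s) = (s^2 + 11*s + 30)/(s*(s - 4))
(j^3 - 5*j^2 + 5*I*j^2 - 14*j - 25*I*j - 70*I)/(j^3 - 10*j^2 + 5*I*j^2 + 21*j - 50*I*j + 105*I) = (j + 2)/(j - 3)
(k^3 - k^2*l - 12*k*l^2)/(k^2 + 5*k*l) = (k^2 - k*l - 12*l^2)/(k + 5*l)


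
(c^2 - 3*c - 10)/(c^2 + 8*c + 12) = (c - 5)/(c + 6)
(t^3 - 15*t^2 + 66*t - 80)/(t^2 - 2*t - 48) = (t^2 - 7*t + 10)/(t + 6)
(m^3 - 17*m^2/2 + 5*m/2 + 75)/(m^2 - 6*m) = m - 5/2 - 25/(2*m)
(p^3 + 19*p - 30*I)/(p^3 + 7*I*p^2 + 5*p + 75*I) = (p - 2*I)/(p + 5*I)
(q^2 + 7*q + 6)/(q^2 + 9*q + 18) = (q + 1)/(q + 3)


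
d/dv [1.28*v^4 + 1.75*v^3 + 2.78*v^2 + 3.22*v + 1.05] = 5.12*v^3 + 5.25*v^2 + 5.56*v + 3.22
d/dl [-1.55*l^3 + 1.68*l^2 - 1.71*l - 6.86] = -4.65*l^2 + 3.36*l - 1.71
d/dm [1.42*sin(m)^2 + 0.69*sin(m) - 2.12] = (2.84*sin(m) + 0.69)*cos(m)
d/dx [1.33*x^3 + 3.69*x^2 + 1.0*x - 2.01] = 3.99*x^2 + 7.38*x + 1.0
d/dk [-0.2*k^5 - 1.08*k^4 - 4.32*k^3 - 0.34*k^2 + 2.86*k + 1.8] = -1.0*k^4 - 4.32*k^3 - 12.96*k^2 - 0.68*k + 2.86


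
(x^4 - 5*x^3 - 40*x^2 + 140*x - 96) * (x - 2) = x^5 - 7*x^4 - 30*x^3 + 220*x^2 - 376*x + 192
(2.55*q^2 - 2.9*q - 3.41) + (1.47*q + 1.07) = 2.55*q^2 - 1.43*q - 2.34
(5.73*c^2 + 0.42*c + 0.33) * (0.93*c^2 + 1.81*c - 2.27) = 5.3289*c^4 + 10.7619*c^3 - 11.94*c^2 - 0.3561*c - 0.7491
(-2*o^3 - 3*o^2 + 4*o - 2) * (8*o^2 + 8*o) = -16*o^5 - 40*o^4 + 8*o^3 + 16*o^2 - 16*o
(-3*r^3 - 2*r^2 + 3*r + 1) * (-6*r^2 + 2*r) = 18*r^5 + 6*r^4 - 22*r^3 + 2*r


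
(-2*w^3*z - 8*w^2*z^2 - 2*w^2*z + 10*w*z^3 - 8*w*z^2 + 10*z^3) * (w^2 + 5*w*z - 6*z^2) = -2*w^5*z - 18*w^4*z^2 - 2*w^4*z - 18*w^3*z^3 - 18*w^3*z^2 + 98*w^2*z^4 - 18*w^2*z^3 - 60*w*z^5 + 98*w*z^4 - 60*z^5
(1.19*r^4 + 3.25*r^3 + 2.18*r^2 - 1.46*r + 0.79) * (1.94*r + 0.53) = 2.3086*r^5 + 6.9357*r^4 + 5.9517*r^3 - 1.677*r^2 + 0.7588*r + 0.4187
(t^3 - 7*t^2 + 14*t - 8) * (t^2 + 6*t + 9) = t^5 - t^4 - 19*t^3 + 13*t^2 + 78*t - 72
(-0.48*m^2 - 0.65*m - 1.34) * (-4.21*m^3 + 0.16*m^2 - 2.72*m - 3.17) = 2.0208*m^5 + 2.6597*m^4 + 6.843*m^3 + 3.0752*m^2 + 5.7053*m + 4.2478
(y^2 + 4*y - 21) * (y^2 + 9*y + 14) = y^4 + 13*y^3 + 29*y^2 - 133*y - 294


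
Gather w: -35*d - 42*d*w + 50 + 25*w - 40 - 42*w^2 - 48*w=-35*d - 42*w^2 + w*(-42*d - 23) + 10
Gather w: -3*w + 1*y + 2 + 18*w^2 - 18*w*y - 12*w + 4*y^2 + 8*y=18*w^2 + w*(-18*y - 15) + 4*y^2 + 9*y + 2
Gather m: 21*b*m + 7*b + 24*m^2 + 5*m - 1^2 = 7*b + 24*m^2 + m*(21*b + 5) - 1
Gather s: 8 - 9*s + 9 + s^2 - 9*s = s^2 - 18*s + 17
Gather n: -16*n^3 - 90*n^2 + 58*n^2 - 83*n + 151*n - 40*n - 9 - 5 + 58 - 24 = -16*n^3 - 32*n^2 + 28*n + 20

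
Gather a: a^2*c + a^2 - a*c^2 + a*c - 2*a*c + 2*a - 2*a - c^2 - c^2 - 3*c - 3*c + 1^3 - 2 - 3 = a^2*(c + 1) + a*(-c^2 - c) - 2*c^2 - 6*c - 4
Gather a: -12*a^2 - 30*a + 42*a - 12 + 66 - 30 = -12*a^2 + 12*a + 24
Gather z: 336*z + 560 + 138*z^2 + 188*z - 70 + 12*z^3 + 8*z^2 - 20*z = 12*z^3 + 146*z^2 + 504*z + 490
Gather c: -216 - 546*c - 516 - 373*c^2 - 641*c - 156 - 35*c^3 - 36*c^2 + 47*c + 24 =-35*c^3 - 409*c^2 - 1140*c - 864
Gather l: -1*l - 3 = -l - 3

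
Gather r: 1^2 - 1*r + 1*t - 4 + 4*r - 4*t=3*r - 3*t - 3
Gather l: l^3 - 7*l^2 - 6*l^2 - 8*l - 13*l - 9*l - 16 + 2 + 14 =l^3 - 13*l^2 - 30*l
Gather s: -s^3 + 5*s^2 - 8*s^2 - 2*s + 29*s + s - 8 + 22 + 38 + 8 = -s^3 - 3*s^2 + 28*s + 60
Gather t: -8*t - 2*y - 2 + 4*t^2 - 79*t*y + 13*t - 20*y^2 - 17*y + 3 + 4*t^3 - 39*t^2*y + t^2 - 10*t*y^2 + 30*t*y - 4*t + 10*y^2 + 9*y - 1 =4*t^3 + t^2*(5 - 39*y) + t*(-10*y^2 - 49*y + 1) - 10*y^2 - 10*y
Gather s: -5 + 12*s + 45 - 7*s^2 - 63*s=-7*s^2 - 51*s + 40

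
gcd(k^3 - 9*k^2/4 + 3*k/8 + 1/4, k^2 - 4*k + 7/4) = k - 1/2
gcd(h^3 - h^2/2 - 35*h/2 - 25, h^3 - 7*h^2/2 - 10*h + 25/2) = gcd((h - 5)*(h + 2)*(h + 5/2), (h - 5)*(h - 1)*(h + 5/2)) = h^2 - 5*h/2 - 25/2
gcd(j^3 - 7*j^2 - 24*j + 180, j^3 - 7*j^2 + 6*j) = j - 6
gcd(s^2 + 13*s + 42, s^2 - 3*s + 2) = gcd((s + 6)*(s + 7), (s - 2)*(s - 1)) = 1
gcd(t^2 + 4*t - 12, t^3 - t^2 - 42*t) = t + 6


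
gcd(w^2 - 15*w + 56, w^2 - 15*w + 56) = w^2 - 15*w + 56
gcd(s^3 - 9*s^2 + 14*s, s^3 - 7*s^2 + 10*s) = s^2 - 2*s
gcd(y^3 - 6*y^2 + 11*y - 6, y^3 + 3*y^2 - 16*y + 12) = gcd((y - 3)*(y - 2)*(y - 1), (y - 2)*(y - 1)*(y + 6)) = y^2 - 3*y + 2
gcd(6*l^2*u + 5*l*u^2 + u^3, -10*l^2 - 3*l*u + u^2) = 2*l + u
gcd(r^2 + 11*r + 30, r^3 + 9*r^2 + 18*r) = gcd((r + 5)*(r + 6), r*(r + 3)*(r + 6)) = r + 6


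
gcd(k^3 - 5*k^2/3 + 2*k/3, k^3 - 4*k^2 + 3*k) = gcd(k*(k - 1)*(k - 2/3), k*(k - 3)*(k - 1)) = k^2 - k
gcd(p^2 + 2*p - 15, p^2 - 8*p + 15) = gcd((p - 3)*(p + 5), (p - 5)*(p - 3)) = p - 3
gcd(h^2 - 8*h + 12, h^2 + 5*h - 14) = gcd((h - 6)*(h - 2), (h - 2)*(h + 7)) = h - 2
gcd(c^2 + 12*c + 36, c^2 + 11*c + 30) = c + 6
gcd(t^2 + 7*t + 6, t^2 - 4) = 1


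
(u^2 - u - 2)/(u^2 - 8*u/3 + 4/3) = 3*(u + 1)/(3*u - 2)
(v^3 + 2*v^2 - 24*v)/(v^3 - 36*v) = (v - 4)/(v - 6)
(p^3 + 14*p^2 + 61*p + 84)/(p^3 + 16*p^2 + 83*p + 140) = (p + 3)/(p + 5)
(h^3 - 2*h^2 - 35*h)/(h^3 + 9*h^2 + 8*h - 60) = h*(h - 7)/(h^2 + 4*h - 12)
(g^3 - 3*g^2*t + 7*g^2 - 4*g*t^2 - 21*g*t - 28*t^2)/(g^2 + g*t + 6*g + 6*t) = (g^2 - 4*g*t + 7*g - 28*t)/(g + 6)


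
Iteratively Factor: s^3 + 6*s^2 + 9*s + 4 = (s + 1)*(s^2 + 5*s + 4) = (s + 1)^2*(s + 4)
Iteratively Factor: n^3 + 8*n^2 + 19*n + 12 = (n + 4)*(n^2 + 4*n + 3) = (n + 1)*(n + 4)*(n + 3)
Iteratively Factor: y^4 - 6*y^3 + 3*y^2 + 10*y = (y)*(y^3 - 6*y^2 + 3*y + 10) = y*(y - 2)*(y^2 - 4*y - 5) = y*(y - 2)*(y + 1)*(y - 5)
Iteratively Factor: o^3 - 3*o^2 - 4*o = (o)*(o^2 - 3*o - 4) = o*(o + 1)*(o - 4)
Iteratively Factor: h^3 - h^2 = (h)*(h^2 - h) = h^2*(h - 1)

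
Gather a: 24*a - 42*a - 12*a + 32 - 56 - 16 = -30*a - 40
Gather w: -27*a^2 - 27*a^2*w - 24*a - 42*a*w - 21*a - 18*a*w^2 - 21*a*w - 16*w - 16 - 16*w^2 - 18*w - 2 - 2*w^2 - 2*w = -27*a^2 - 45*a + w^2*(-18*a - 18) + w*(-27*a^2 - 63*a - 36) - 18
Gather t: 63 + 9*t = 9*t + 63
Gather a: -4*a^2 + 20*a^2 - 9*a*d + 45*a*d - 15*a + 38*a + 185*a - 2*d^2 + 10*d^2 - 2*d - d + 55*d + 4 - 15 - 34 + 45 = 16*a^2 + a*(36*d + 208) + 8*d^2 + 52*d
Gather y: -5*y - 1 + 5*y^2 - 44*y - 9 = 5*y^2 - 49*y - 10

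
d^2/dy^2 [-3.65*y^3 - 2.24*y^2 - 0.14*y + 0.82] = -21.9*y - 4.48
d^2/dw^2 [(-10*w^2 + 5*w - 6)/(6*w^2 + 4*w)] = 3*(35*w^3 - 54*w^2 - 36*w - 8)/(w^3*(27*w^3 + 54*w^2 + 36*w + 8))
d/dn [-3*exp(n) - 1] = -3*exp(n)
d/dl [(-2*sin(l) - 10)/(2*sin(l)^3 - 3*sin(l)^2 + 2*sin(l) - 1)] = 2*(4*sin(l)^3 + 27*sin(l)^2 - 30*sin(l) + 11)*cos(l)/((sin(l) - 1)^2*(-sin(l) - cos(2*l) + 2)^2)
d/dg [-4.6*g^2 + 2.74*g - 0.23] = 2.74 - 9.2*g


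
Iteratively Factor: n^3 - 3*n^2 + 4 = (n - 2)*(n^2 - n - 2) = (n - 2)*(n + 1)*(n - 2)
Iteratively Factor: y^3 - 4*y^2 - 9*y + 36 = (y + 3)*(y^2 - 7*y + 12) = (y - 3)*(y + 3)*(y - 4)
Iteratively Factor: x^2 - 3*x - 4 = (x + 1)*(x - 4)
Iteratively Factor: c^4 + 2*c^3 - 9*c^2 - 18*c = (c - 3)*(c^3 + 5*c^2 + 6*c) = c*(c - 3)*(c^2 + 5*c + 6) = c*(c - 3)*(c + 2)*(c + 3)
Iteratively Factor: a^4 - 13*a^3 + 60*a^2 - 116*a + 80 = (a - 2)*(a^3 - 11*a^2 + 38*a - 40) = (a - 2)^2*(a^2 - 9*a + 20) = (a - 4)*(a - 2)^2*(a - 5)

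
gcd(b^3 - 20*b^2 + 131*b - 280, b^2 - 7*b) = b - 7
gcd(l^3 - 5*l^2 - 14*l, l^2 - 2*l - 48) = 1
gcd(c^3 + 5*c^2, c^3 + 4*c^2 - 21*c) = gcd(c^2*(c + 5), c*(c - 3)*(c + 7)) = c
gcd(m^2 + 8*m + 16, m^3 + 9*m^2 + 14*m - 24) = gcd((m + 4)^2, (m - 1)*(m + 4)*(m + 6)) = m + 4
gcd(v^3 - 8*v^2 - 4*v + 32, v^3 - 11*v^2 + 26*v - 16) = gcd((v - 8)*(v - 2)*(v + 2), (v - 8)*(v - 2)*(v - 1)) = v^2 - 10*v + 16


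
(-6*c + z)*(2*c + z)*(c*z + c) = -12*c^3*z - 12*c^3 - 4*c^2*z^2 - 4*c^2*z + c*z^3 + c*z^2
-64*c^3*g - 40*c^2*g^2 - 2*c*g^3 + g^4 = g*(-8*c + g)*(2*c + g)*(4*c + g)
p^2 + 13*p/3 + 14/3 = (p + 2)*(p + 7/3)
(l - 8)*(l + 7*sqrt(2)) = l^2 - 8*l + 7*sqrt(2)*l - 56*sqrt(2)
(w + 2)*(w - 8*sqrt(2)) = w^2 - 8*sqrt(2)*w + 2*w - 16*sqrt(2)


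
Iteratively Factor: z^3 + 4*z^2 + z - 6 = (z - 1)*(z^2 + 5*z + 6) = (z - 1)*(z + 2)*(z + 3)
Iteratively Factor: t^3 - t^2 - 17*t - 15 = (t - 5)*(t^2 + 4*t + 3) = (t - 5)*(t + 3)*(t + 1)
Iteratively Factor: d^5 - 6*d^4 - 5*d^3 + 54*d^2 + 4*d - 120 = (d + 2)*(d^4 - 8*d^3 + 11*d^2 + 32*d - 60) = (d - 5)*(d + 2)*(d^3 - 3*d^2 - 4*d + 12) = (d - 5)*(d - 3)*(d + 2)*(d^2 - 4) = (d - 5)*(d - 3)*(d + 2)^2*(d - 2)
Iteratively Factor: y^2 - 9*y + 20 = (y - 4)*(y - 5)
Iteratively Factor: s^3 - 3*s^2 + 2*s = (s - 1)*(s^2 - 2*s) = s*(s - 1)*(s - 2)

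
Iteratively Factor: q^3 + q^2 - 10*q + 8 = (q + 4)*(q^2 - 3*q + 2) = (q - 1)*(q + 4)*(q - 2)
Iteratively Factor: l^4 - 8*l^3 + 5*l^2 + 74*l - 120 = (l - 2)*(l^3 - 6*l^2 - 7*l + 60) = (l - 5)*(l - 2)*(l^2 - l - 12) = (l - 5)*(l - 2)*(l + 3)*(l - 4)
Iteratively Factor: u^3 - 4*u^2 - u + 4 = (u + 1)*(u^2 - 5*u + 4) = (u - 4)*(u + 1)*(u - 1)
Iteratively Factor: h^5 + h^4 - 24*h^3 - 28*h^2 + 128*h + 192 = (h + 2)*(h^4 - h^3 - 22*h^2 + 16*h + 96) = (h - 4)*(h + 2)*(h^3 + 3*h^2 - 10*h - 24) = (h - 4)*(h + 2)*(h + 4)*(h^2 - h - 6) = (h - 4)*(h + 2)^2*(h + 4)*(h - 3)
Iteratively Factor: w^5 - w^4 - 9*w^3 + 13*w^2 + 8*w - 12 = (w + 3)*(w^4 - 4*w^3 + 3*w^2 + 4*w - 4) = (w + 1)*(w + 3)*(w^3 - 5*w^2 + 8*w - 4) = (w - 2)*(w + 1)*(w + 3)*(w^2 - 3*w + 2) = (w - 2)*(w - 1)*(w + 1)*(w + 3)*(w - 2)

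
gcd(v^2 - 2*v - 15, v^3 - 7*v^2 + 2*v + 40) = v - 5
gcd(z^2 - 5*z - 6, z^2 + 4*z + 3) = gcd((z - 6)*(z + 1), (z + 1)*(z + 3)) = z + 1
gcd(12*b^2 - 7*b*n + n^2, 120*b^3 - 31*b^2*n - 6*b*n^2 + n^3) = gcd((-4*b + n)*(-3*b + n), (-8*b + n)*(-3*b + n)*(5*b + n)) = 3*b - n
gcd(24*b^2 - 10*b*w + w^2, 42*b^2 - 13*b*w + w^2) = -6*b + w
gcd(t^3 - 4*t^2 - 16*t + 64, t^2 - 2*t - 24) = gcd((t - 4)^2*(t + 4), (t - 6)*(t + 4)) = t + 4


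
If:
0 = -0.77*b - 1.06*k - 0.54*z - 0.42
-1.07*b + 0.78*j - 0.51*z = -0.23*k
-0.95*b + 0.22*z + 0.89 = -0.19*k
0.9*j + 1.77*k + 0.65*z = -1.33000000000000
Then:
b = 0.55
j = -0.39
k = 0.08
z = -1.72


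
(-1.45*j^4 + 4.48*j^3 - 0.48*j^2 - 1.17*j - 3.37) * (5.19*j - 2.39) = -7.5255*j^5 + 26.7167*j^4 - 13.1984*j^3 - 4.9251*j^2 - 14.694*j + 8.0543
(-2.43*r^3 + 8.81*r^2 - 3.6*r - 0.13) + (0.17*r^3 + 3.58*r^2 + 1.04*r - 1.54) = -2.26*r^3 + 12.39*r^2 - 2.56*r - 1.67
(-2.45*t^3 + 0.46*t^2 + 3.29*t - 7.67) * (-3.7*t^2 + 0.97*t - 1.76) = 9.065*t^5 - 4.0785*t^4 - 7.4148*t^3 + 30.7607*t^2 - 13.2303*t + 13.4992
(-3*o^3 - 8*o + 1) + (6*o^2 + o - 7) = -3*o^3 + 6*o^2 - 7*o - 6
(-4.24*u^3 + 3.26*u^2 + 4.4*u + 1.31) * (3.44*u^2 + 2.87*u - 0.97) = -14.5856*u^5 - 0.954400000000001*u^4 + 28.605*u^3 + 13.9722*u^2 - 0.508299999999999*u - 1.2707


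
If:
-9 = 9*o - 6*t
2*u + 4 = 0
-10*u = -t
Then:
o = -43/3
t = -20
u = -2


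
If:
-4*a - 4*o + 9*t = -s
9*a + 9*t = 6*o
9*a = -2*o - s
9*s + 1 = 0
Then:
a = 0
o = 1/18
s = -1/9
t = 1/27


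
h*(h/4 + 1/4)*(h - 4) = h^3/4 - 3*h^2/4 - h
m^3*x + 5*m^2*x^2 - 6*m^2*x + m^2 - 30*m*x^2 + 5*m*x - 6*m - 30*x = (m - 6)*(m + 5*x)*(m*x + 1)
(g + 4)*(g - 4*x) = g^2 - 4*g*x + 4*g - 16*x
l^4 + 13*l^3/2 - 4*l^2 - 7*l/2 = l*(l - 1)*(l + 1/2)*(l + 7)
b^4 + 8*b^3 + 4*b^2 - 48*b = b*(b - 2)*(b + 4)*(b + 6)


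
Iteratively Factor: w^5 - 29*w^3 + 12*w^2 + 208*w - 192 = (w - 1)*(w^4 + w^3 - 28*w^2 - 16*w + 192) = (w - 3)*(w - 1)*(w^3 + 4*w^2 - 16*w - 64) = (w - 4)*(w - 3)*(w - 1)*(w^2 + 8*w + 16) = (w - 4)*(w - 3)*(w - 1)*(w + 4)*(w + 4)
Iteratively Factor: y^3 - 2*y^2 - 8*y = (y - 4)*(y^2 + 2*y) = (y - 4)*(y + 2)*(y)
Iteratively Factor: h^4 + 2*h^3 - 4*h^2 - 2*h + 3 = (h - 1)*(h^3 + 3*h^2 - h - 3) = (h - 1)*(h + 1)*(h^2 + 2*h - 3) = (h - 1)*(h + 1)*(h + 3)*(h - 1)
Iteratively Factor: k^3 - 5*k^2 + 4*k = (k - 1)*(k^2 - 4*k) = (k - 4)*(k - 1)*(k)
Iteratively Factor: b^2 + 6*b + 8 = (b + 2)*(b + 4)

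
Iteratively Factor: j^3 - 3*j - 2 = (j - 2)*(j^2 + 2*j + 1) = (j - 2)*(j + 1)*(j + 1)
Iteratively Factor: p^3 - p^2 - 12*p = (p + 3)*(p^2 - 4*p) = (p - 4)*(p + 3)*(p)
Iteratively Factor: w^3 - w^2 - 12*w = (w)*(w^2 - w - 12) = w*(w - 4)*(w + 3)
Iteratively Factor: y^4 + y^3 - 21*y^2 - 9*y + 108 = (y + 4)*(y^3 - 3*y^2 - 9*y + 27) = (y - 3)*(y + 4)*(y^2 - 9) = (y - 3)*(y + 3)*(y + 4)*(y - 3)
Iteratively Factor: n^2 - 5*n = (n - 5)*(n)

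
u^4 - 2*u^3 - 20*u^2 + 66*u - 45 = (u - 3)^2*(u - 1)*(u + 5)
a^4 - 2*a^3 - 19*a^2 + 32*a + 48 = (a - 4)*(a - 3)*(a + 1)*(a + 4)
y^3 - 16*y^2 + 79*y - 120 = (y - 8)*(y - 5)*(y - 3)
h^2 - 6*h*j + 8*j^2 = (h - 4*j)*(h - 2*j)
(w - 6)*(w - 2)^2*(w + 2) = w^4 - 8*w^3 + 8*w^2 + 32*w - 48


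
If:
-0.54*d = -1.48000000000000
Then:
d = 2.74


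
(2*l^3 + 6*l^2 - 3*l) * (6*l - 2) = 12*l^4 + 32*l^3 - 30*l^2 + 6*l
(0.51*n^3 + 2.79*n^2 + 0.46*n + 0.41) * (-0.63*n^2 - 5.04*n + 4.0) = -0.3213*n^5 - 4.3281*n^4 - 12.3114*n^3 + 8.5833*n^2 - 0.2264*n + 1.64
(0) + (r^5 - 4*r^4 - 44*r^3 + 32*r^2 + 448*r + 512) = r^5 - 4*r^4 - 44*r^3 + 32*r^2 + 448*r + 512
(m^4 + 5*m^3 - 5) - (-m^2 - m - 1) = m^4 + 5*m^3 + m^2 + m - 4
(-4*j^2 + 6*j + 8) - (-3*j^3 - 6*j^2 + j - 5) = 3*j^3 + 2*j^2 + 5*j + 13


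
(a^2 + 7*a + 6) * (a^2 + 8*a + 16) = a^4 + 15*a^3 + 78*a^2 + 160*a + 96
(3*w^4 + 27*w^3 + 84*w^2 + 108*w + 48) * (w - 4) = 3*w^5 + 15*w^4 - 24*w^3 - 228*w^2 - 384*w - 192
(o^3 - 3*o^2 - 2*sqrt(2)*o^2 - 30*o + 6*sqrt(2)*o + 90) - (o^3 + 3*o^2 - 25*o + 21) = -6*o^2 - 2*sqrt(2)*o^2 - 5*o + 6*sqrt(2)*o + 69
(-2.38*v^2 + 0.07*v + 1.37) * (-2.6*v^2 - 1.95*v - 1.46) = 6.188*v^4 + 4.459*v^3 - 0.2237*v^2 - 2.7737*v - 2.0002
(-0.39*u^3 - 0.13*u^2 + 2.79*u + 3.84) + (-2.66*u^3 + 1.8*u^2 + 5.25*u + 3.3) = -3.05*u^3 + 1.67*u^2 + 8.04*u + 7.14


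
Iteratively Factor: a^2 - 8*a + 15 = (a - 5)*(a - 3)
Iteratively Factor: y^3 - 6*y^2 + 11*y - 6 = (y - 1)*(y^2 - 5*y + 6) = (y - 3)*(y - 1)*(y - 2)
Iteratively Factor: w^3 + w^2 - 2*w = (w + 2)*(w^2 - w) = w*(w + 2)*(w - 1)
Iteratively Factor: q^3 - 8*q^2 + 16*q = (q)*(q^2 - 8*q + 16) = q*(q - 4)*(q - 4)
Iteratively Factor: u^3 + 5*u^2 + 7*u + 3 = (u + 1)*(u^2 + 4*u + 3) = (u + 1)*(u + 3)*(u + 1)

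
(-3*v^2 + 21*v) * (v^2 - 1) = -3*v^4 + 21*v^3 + 3*v^2 - 21*v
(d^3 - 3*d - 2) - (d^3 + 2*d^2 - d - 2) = -2*d^2 - 2*d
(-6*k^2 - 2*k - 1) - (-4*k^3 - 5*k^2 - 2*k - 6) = 4*k^3 - k^2 + 5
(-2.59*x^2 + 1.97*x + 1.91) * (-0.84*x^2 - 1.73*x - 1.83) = 2.1756*x^4 + 2.8259*x^3 - 0.2728*x^2 - 6.9094*x - 3.4953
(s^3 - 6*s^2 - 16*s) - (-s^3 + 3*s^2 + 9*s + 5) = 2*s^3 - 9*s^2 - 25*s - 5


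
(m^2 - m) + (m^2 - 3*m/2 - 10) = 2*m^2 - 5*m/2 - 10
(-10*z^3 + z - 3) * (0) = 0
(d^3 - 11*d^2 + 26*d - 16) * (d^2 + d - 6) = d^5 - 10*d^4 + 9*d^3 + 76*d^2 - 172*d + 96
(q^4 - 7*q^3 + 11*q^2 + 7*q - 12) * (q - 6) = q^5 - 13*q^4 + 53*q^3 - 59*q^2 - 54*q + 72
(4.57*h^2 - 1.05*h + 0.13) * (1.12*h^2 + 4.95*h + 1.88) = 5.1184*h^4 + 21.4455*h^3 + 3.5397*h^2 - 1.3305*h + 0.2444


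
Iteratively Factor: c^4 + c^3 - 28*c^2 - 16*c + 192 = (c - 4)*(c^3 + 5*c^2 - 8*c - 48) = (c - 4)*(c + 4)*(c^2 + c - 12) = (c - 4)*(c - 3)*(c + 4)*(c + 4)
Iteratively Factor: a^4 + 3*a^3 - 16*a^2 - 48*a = (a + 4)*(a^3 - a^2 - 12*a) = (a - 4)*(a + 4)*(a^2 + 3*a) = a*(a - 4)*(a + 4)*(a + 3)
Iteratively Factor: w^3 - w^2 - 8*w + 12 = (w + 3)*(w^2 - 4*w + 4) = (w - 2)*(w + 3)*(w - 2)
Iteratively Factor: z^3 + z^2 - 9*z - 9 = (z + 1)*(z^2 - 9) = (z + 1)*(z + 3)*(z - 3)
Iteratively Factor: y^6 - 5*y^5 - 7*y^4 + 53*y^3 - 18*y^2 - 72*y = (y + 1)*(y^5 - 6*y^4 - y^3 + 54*y^2 - 72*y) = y*(y + 1)*(y^4 - 6*y^3 - y^2 + 54*y - 72) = y*(y - 3)*(y + 1)*(y^3 - 3*y^2 - 10*y + 24) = y*(y - 3)*(y - 2)*(y + 1)*(y^2 - y - 12) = y*(y - 4)*(y - 3)*(y - 2)*(y + 1)*(y + 3)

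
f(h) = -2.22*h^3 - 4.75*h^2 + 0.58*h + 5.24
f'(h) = -6.66*h^2 - 9.5*h + 0.58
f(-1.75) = 1.58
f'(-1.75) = -3.19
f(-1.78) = 1.68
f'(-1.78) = -3.61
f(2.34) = -47.86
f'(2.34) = -58.12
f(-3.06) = 22.60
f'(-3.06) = -32.71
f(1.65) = -16.71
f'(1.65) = -33.23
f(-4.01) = 69.68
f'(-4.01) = -68.42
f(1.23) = -5.36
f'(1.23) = -21.18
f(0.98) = -0.84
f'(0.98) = -15.13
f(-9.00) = 1233.65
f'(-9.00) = -453.38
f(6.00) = -641.80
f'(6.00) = -296.18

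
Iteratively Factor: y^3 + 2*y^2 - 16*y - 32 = (y - 4)*(y^2 + 6*y + 8) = (y - 4)*(y + 4)*(y + 2)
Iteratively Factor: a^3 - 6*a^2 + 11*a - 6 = (a - 3)*(a^2 - 3*a + 2) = (a - 3)*(a - 1)*(a - 2)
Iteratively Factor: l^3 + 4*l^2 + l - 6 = (l + 2)*(l^2 + 2*l - 3) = (l + 2)*(l + 3)*(l - 1)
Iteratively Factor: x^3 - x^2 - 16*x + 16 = (x + 4)*(x^2 - 5*x + 4) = (x - 4)*(x + 4)*(x - 1)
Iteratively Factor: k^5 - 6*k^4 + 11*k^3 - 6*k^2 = (k - 1)*(k^4 - 5*k^3 + 6*k^2) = k*(k - 1)*(k^3 - 5*k^2 + 6*k) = k*(k - 3)*(k - 1)*(k^2 - 2*k) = k*(k - 3)*(k - 2)*(k - 1)*(k)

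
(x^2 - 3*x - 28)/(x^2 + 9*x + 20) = (x - 7)/(x + 5)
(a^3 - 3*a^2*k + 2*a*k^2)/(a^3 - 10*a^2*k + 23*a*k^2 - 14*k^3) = a/(a - 7*k)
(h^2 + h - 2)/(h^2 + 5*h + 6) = (h - 1)/(h + 3)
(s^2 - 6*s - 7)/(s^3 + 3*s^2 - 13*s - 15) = (s - 7)/(s^2 + 2*s - 15)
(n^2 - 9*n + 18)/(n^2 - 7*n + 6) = (n - 3)/(n - 1)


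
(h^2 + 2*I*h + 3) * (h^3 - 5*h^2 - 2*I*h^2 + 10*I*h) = h^5 - 5*h^4 + 7*h^3 - 35*h^2 - 6*I*h^2 + 30*I*h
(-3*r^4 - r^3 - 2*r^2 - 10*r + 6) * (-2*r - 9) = 6*r^5 + 29*r^4 + 13*r^3 + 38*r^2 + 78*r - 54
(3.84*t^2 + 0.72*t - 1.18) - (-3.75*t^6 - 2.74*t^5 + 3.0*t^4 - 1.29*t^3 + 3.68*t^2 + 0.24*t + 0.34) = 3.75*t^6 + 2.74*t^5 - 3.0*t^4 + 1.29*t^3 + 0.16*t^2 + 0.48*t - 1.52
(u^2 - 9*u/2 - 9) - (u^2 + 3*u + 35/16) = -15*u/2 - 179/16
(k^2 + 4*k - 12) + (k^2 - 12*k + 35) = 2*k^2 - 8*k + 23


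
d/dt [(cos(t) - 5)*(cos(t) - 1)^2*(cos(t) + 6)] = (-4*cos(t)^3 + 3*cos(t)^2 + 62*cos(t) - 61)*sin(t)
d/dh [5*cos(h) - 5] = -5*sin(h)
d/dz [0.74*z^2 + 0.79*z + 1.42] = 1.48*z + 0.79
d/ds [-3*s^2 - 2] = -6*s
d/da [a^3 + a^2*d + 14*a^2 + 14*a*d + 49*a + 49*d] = 3*a^2 + 2*a*d + 28*a + 14*d + 49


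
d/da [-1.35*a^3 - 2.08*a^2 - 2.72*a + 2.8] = -4.05*a^2 - 4.16*a - 2.72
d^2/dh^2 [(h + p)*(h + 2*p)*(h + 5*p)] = 6*h + 16*p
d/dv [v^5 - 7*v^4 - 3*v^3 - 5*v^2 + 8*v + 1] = 5*v^4 - 28*v^3 - 9*v^2 - 10*v + 8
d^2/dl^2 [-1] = 0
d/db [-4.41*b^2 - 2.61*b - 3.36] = -8.82*b - 2.61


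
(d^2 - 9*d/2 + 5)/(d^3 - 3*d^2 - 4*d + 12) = (d - 5/2)/(d^2 - d - 6)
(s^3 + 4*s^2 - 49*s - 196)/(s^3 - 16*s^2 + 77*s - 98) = (s^2 + 11*s + 28)/(s^2 - 9*s + 14)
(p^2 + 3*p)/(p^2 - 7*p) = (p + 3)/(p - 7)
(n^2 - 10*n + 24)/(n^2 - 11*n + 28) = (n - 6)/(n - 7)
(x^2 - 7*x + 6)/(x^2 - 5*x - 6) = (x - 1)/(x + 1)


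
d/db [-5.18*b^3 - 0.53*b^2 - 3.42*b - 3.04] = -15.54*b^2 - 1.06*b - 3.42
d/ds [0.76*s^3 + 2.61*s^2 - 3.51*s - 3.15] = 2.28*s^2 + 5.22*s - 3.51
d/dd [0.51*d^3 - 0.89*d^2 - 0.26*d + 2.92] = 1.53*d^2 - 1.78*d - 0.26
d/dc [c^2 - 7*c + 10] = 2*c - 7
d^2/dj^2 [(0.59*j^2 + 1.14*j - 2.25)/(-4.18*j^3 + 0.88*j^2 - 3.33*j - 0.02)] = (-20.617432*j^6 - 119.511216*j^5 + 546.189732*j^4 - 105.219136*j^3 + 199.447644*j^2 - 40.809384*j + 50.130626)/(73.034632*j^9 - 46.127136*j^8 + 184.260252*j^7 - 73.12756*j^6 + 146.349654*j^5 - 27.557904*j^4 + 36.579405*j^3 + 0.664278*j^2 + 0.003996*j + 8.0e-6)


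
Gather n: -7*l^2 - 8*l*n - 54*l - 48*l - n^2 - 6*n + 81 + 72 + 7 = -7*l^2 - 102*l - n^2 + n*(-8*l - 6) + 160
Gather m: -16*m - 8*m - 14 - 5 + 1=-24*m - 18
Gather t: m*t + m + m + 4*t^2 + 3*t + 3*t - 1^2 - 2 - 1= 2*m + 4*t^2 + t*(m + 6) - 4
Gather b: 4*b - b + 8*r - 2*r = 3*b + 6*r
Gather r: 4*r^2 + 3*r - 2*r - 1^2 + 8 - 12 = 4*r^2 + r - 5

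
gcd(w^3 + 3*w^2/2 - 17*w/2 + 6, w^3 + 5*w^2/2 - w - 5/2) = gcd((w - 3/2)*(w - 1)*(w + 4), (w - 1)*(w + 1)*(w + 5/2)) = w - 1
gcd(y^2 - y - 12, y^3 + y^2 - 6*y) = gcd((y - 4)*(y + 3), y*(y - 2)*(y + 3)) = y + 3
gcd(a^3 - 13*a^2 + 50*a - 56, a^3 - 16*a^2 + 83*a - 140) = a^2 - 11*a + 28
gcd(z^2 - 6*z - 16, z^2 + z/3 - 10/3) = z + 2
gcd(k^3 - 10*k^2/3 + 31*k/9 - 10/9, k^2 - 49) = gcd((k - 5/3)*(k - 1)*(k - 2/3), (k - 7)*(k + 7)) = 1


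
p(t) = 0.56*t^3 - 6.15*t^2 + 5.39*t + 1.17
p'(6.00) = -7.93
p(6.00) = -66.93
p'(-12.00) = 394.91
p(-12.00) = -1916.79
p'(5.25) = -12.88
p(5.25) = -59.01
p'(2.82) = -15.94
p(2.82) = -19.98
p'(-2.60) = 48.73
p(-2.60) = -64.26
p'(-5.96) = 138.37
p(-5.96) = -367.97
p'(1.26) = -7.44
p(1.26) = -0.68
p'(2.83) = -15.96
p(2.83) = -20.14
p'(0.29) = 1.96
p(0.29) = 2.23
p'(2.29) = -13.97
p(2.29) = -12.01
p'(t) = 1.68*t^2 - 12.3*t + 5.39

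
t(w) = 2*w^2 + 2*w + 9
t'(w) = 4*w + 2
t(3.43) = 39.39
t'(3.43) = 15.72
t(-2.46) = 16.18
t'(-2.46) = -7.84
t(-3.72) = 29.24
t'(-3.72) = -12.88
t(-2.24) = 14.56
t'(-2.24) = -6.96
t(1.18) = 14.14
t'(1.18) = 6.72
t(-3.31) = 24.29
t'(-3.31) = -11.24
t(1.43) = 15.95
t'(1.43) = 7.72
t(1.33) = 15.20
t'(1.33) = 7.32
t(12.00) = 321.00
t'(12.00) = 50.00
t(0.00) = 9.00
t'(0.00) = 2.00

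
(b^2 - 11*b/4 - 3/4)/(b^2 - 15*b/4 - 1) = (b - 3)/(b - 4)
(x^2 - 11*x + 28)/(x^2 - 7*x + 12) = (x - 7)/(x - 3)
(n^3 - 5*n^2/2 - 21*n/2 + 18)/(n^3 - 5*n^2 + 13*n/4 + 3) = 2*(n + 3)/(2*n + 1)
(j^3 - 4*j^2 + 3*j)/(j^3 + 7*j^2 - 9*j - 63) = j*(j - 1)/(j^2 + 10*j + 21)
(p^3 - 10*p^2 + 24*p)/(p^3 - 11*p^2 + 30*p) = (p - 4)/(p - 5)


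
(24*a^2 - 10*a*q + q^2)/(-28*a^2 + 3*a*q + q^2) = (-6*a + q)/(7*a + q)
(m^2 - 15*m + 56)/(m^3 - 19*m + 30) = (m^2 - 15*m + 56)/(m^3 - 19*m + 30)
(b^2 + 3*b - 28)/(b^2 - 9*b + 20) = (b + 7)/(b - 5)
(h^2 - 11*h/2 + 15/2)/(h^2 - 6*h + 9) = (h - 5/2)/(h - 3)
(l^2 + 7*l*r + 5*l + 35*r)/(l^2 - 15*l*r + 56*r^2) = (l^2 + 7*l*r + 5*l + 35*r)/(l^2 - 15*l*r + 56*r^2)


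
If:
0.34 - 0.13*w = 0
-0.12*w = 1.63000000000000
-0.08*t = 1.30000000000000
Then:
No Solution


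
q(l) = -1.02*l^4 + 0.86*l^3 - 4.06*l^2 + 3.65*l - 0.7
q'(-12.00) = 7522.85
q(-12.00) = -23265.94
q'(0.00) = 3.65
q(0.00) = -0.70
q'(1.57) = -18.53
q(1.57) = -7.85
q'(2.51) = -65.00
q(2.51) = -44.00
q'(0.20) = 2.10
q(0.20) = -0.13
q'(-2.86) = 143.42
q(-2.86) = -132.71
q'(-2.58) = 111.84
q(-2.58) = -97.11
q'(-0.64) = 10.97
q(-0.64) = -5.10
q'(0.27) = 1.57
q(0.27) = 0.00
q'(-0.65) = 11.14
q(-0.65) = -5.21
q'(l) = -4.08*l^3 + 2.58*l^2 - 8.12*l + 3.65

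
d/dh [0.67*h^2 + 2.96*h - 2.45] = 1.34*h + 2.96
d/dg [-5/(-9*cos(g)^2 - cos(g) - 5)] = 5*(18*cos(g) + 1)*sin(g)/(9*cos(g)^2 + cos(g) + 5)^2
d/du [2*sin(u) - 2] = 2*cos(u)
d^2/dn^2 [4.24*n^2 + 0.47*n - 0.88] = 8.48000000000000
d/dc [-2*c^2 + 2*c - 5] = 2 - 4*c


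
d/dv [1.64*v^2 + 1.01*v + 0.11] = 3.28*v + 1.01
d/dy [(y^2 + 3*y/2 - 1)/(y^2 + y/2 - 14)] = 2*(-2*y^2 - 52*y - 41)/(4*y^4 + 4*y^3 - 111*y^2 - 56*y + 784)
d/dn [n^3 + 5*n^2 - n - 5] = 3*n^2 + 10*n - 1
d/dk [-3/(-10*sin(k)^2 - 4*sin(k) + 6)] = -3*(5*sin(k) + 1)*cos(k)/(5*sin(k)^2 + 2*sin(k) - 3)^2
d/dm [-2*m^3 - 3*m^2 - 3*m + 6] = -6*m^2 - 6*m - 3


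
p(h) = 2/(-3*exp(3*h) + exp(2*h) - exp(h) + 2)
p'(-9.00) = 0.00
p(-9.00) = 1.00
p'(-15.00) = 0.00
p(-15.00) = 1.00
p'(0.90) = 0.16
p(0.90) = -0.05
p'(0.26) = 2.03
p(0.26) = -0.48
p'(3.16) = 0.00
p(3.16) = -0.00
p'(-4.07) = 0.01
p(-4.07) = 1.01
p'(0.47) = 0.77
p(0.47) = -0.21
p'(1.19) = 0.06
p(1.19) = -0.02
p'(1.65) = 0.02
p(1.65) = -0.01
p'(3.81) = 0.00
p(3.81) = -0.00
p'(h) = 2*(9*exp(3*h) - 2*exp(2*h) + exp(h))/(-3*exp(3*h) + exp(2*h) - exp(h) + 2)^2 = (18*exp(2*h) - 4*exp(h) + 2)*exp(h)/(3*exp(3*h) - exp(2*h) + exp(h) - 2)^2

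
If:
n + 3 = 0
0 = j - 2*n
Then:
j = -6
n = -3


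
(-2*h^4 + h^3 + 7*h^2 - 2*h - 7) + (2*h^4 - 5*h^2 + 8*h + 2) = h^3 + 2*h^2 + 6*h - 5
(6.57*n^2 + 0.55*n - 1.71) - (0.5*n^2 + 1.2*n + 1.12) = 6.07*n^2 - 0.65*n - 2.83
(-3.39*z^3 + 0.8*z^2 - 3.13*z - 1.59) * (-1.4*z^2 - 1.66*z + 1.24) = 4.746*z^5 + 4.5074*z^4 - 1.1496*z^3 + 8.4138*z^2 - 1.2418*z - 1.9716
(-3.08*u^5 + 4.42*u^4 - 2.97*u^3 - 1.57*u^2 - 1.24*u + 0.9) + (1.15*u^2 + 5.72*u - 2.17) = -3.08*u^5 + 4.42*u^4 - 2.97*u^3 - 0.42*u^2 + 4.48*u - 1.27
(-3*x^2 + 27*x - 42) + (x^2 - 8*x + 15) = -2*x^2 + 19*x - 27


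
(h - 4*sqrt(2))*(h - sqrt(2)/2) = h^2 - 9*sqrt(2)*h/2 + 4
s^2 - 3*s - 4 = (s - 4)*(s + 1)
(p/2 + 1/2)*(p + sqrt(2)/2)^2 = p^3/2 + p^2/2 + sqrt(2)*p^2/2 + p/4 + sqrt(2)*p/2 + 1/4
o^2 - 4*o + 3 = (o - 3)*(o - 1)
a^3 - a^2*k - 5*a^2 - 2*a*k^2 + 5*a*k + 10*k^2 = (a - 5)*(a - 2*k)*(a + k)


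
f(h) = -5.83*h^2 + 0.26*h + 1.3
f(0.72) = -1.54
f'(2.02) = -23.29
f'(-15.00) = 175.16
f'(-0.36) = 4.46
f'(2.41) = -27.84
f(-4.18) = -101.65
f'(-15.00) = 175.16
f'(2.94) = -34.02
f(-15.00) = -1314.35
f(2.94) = -48.33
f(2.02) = -21.96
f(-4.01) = -93.49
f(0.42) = 0.38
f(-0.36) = 0.45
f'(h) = 0.26 - 11.66*h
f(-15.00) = -1314.35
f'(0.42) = -4.64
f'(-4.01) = 47.02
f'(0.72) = -8.14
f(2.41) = -31.93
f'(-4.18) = 49.00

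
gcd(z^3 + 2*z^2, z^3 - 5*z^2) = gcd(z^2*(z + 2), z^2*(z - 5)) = z^2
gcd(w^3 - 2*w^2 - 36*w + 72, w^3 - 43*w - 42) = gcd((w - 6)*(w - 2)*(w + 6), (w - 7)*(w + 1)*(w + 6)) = w + 6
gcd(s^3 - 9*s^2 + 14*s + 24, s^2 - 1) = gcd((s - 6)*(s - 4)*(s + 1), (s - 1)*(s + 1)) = s + 1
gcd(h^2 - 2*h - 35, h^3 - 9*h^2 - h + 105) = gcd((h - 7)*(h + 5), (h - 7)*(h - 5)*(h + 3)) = h - 7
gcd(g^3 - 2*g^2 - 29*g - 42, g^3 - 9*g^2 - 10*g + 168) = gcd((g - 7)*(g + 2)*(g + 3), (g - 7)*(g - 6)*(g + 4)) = g - 7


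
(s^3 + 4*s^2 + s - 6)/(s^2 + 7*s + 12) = (s^2 + s - 2)/(s + 4)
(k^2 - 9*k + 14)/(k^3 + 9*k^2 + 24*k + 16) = (k^2 - 9*k + 14)/(k^3 + 9*k^2 + 24*k + 16)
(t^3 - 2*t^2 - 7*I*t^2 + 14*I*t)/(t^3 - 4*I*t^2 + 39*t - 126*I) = t*(t - 2)/(t^2 + 3*I*t + 18)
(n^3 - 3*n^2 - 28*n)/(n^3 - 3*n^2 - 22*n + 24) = n*(n - 7)/(n^2 - 7*n + 6)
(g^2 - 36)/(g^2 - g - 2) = (36 - g^2)/(-g^2 + g + 2)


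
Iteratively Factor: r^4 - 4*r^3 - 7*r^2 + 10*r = (r + 2)*(r^3 - 6*r^2 + 5*r) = (r - 5)*(r + 2)*(r^2 - r) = (r - 5)*(r - 1)*(r + 2)*(r)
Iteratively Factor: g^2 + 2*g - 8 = (g - 2)*(g + 4)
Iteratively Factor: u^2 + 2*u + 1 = (u + 1)*(u + 1)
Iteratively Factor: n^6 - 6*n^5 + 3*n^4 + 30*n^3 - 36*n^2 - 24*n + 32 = (n + 2)*(n^5 - 8*n^4 + 19*n^3 - 8*n^2 - 20*n + 16) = (n - 2)*(n + 2)*(n^4 - 6*n^3 + 7*n^2 + 6*n - 8) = (n - 2)^2*(n + 2)*(n^3 - 4*n^2 - n + 4) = (n - 4)*(n - 2)^2*(n + 2)*(n^2 - 1) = (n - 4)*(n - 2)^2*(n + 1)*(n + 2)*(n - 1)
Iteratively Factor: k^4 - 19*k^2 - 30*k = (k)*(k^3 - 19*k - 30) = k*(k + 3)*(k^2 - 3*k - 10) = k*(k + 2)*(k + 3)*(k - 5)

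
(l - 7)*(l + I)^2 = l^3 - 7*l^2 + 2*I*l^2 - l - 14*I*l + 7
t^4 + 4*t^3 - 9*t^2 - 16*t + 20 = (t - 2)*(t - 1)*(t + 2)*(t + 5)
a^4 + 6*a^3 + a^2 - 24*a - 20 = (a - 2)*(a + 1)*(a + 2)*(a + 5)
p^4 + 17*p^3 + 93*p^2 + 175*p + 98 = (p + 1)*(p + 2)*(p + 7)^2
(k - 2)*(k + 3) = k^2 + k - 6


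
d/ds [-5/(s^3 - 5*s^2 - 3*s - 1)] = 5*(3*s^2 - 10*s - 3)/(-s^3 + 5*s^2 + 3*s + 1)^2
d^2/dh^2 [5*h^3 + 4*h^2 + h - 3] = 30*h + 8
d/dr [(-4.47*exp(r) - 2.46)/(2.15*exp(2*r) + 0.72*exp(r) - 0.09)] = (9.6105*exp(2*r) + 10.578*exp(r) + 2.1735)*exp(r)/(4.6225*exp(4*r) + 3.096*exp(3*r) + 0.1314*exp(2*r) - 0.1296*exp(r) + 0.0081)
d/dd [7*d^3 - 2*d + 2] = 21*d^2 - 2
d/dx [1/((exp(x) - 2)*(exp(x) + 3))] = (-2*exp(x) - 1)*exp(x)/(exp(4*x) + 2*exp(3*x) - 11*exp(2*x) - 12*exp(x) + 36)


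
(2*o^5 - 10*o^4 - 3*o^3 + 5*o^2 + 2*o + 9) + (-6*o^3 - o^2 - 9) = 2*o^5 - 10*o^4 - 9*o^3 + 4*o^2 + 2*o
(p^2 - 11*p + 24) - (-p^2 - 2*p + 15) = 2*p^2 - 9*p + 9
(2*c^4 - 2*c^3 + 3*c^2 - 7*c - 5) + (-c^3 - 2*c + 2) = 2*c^4 - 3*c^3 + 3*c^2 - 9*c - 3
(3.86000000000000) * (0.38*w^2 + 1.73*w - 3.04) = 1.4668*w^2 + 6.6778*w - 11.7344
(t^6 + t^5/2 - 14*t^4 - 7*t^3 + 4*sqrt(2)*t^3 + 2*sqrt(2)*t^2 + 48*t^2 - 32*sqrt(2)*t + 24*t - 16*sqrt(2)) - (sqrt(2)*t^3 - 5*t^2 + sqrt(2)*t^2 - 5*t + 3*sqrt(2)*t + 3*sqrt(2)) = t^6 + t^5/2 - 14*t^4 - 7*t^3 + 3*sqrt(2)*t^3 + sqrt(2)*t^2 + 53*t^2 - 35*sqrt(2)*t + 29*t - 19*sqrt(2)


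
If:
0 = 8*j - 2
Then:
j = 1/4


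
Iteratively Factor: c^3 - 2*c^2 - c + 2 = (c + 1)*(c^2 - 3*c + 2) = (c - 1)*(c + 1)*(c - 2)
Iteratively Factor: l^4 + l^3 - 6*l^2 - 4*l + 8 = (l + 2)*(l^3 - l^2 - 4*l + 4) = (l - 2)*(l + 2)*(l^2 + l - 2) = (l - 2)*(l - 1)*(l + 2)*(l + 2)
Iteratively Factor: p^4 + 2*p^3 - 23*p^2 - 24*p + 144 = (p + 4)*(p^3 - 2*p^2 - 15*p + 36) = (p - 3)*(p + 4)*(p^2 + p - 12) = (p - 3)*(p + 4)^2*(p - 3)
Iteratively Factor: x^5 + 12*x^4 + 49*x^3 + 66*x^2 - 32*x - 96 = (x + 4)*(x^4 + 8*x^3 + 17*x^2 - 2*x - 24) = (x - 1)*(x + 4)*(x^3 + 9*x^2 + 26*x + 24) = (x - 1)*(x + 4)^2*(x^2 + 5*x + 6) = (x - 1)*(x + 2)*(x + 4)^2*(x + 3)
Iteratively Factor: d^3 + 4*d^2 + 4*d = (d + 2)*(d^2 + 2*d) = (d + 2)^2*(d)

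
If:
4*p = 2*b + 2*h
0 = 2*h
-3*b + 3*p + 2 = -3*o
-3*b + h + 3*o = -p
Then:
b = -2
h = 0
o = -5/3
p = -1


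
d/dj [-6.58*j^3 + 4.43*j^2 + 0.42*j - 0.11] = -19.74*j^2 + 8.86*j + 0.42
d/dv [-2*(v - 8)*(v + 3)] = 10 - 4*v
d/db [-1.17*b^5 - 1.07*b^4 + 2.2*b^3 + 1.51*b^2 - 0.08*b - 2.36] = -5.85*b^4 - 4.28*b^3 + 6.6*b^2 + 3.02*b - 0.08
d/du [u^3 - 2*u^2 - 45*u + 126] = 3*u^2 - 4*u - 45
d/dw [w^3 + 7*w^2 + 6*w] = 3*w^2 + 14*w + 6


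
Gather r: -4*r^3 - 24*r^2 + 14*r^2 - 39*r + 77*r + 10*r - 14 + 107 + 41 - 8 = -4*r^3 - 10*r^2 + 48*r + 126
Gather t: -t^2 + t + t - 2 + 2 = -t^2 + 2*t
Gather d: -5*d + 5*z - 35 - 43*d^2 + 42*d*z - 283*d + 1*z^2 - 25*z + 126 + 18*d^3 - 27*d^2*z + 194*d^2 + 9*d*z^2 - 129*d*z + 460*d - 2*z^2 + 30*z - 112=18*d^3 + d^2*(151 - 27*z) + d*(9*z^2 - 87*z + 172) - z^2 + 10*z - 21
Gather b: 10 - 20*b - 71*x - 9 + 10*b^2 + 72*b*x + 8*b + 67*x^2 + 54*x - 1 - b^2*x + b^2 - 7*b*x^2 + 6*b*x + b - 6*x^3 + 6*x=b^2*(11 - x) + b*(-7*x^2 + 78*x - 11) - 6*x^3 + 67*x^2 - 11*x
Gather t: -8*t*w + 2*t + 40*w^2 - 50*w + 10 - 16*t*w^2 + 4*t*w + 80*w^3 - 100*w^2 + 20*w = t*(-16*w^2 - 4*w + 2) + 80*w^3 - 60*w^2 - 30*w + 10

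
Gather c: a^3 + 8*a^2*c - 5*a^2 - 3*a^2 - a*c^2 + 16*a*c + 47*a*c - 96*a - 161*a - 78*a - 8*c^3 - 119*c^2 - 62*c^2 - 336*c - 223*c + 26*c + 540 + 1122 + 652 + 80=a^3 - 8*a^2 - 335*a - 8*c^3 + c^2*(-a - 181) + c*(8*a^2 + 63*a - 533) + 2394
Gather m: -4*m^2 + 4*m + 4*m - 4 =-4*m^2 + 8*m - 4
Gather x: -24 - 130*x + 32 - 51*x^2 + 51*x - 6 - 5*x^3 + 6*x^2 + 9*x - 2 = -5*x^3 - 45*x^2 - 70*x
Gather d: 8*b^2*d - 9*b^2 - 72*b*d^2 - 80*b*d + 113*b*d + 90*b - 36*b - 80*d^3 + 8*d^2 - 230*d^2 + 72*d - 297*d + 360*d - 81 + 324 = -9*b^2 + 54*b - 80*d^3 + d^2*(-72*b - 222) + d*(8*b^2 + 33*b + 135) + 243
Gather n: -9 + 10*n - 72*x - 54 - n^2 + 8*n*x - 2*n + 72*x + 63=-n^2 + n*(8*x + 8)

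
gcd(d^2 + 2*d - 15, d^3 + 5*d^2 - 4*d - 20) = d + 5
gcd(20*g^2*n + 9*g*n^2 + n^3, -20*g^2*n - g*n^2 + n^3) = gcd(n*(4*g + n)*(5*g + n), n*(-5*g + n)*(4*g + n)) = 4*g*n + n^2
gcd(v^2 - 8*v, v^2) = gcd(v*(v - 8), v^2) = v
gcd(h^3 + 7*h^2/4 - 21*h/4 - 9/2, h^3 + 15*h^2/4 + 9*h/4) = h^2 + 15*h/4 + 9/4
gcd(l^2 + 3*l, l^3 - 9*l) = l^2 + 3*l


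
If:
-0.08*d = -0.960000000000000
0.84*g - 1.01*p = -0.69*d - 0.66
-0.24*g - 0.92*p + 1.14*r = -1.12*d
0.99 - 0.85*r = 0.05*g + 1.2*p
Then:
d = 12.00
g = -3.16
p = 6.22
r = -7.43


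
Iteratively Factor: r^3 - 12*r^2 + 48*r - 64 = (r - 4)*(r^2 - 8*r + 16) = (r - 4)^2*(r - 4)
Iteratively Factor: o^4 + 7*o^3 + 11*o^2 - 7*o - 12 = (o + 1)*(o^3 + 6*o^2 + 5*o - 12) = (o - 1)*(o + 1)*(o^2 + 7*o + 12) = (o - 1)*(o + 1)*(o + 3)*(o + 4)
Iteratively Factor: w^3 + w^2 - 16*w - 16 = (w + 4)*(w^2 - 3*w - 4) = (w - 4)*(w + 4)*(w + 1)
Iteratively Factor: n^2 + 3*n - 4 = (n - 1)*(n + 4)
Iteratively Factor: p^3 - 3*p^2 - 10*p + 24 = (p - 4)*(p^2 + p - 6) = (p - 4)*(p + 3)*(p - 2)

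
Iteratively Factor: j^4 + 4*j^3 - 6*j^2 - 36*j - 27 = (j + 3)*(j^3 + j^2 - 9*j - 9) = (j + 3)^2*(j^2 - 2*j - 3) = (j - 3)*(j + 3)^2*(j + 1)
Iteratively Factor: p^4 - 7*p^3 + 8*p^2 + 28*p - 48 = (p - 2)*(p^3 - 5*p^2 - 2*p + 24) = (p - 4)*(p - 2)*(p^2 - p - 6) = (p - 4)*(p - 3)*(p - 2)*(p + 2)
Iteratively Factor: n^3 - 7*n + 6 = (n - 2)*(n^2 + 2*n - 3) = (n - 2)*(n + 3)*(n - 1)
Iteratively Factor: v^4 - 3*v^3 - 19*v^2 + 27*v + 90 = (v - 5)*(v^3 + 2*v^2 - 9*v - 18) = (v - 5)*(v + 2)*(v^2 - 9) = (v - 5)*(v - 3)*(v + 2)*(v + 3)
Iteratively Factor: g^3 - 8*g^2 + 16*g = (g - 4)*(g^2 - 4*g) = (g - 4)^2*(g)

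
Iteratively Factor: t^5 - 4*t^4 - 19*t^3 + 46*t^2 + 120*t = (t + 2)*(t^4 - 6*t^3 - 7*t^2 + 60*t) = (t + 2)*(t + 3)*(t^3 - 9*t^2 + 20*t) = t*(t + 2)*(t + 3)*(t^2 - 9*t + 20) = t*(t - 4)*(t + 2)*(t + 3)*(t - 5)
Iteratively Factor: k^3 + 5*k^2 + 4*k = (k + 4)*(k^2 + k) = k*(k + 4)*(k + 1)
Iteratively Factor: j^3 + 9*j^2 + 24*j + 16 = (j + 4)*(j^2 + 5*j + 4) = (j + 4)^2*(j + 1)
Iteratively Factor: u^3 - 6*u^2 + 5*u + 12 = (u - 3)*(u^2 - 3*u - 4) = (u - 3)*(u + 1)*(u - 4)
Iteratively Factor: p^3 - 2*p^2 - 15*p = (p + 3)*(p^2 - 5*p) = (p - 5)*(p + 3)*(p)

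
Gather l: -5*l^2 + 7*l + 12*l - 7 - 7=-5*l^2 + 19*l - 14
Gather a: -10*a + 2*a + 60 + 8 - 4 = 64 - 8*a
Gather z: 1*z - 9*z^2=-9*z^2 + z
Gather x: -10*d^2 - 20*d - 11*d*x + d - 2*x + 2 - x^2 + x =-10*d^2 - 19*d - x^2 + x*(-11*d - 1) + 2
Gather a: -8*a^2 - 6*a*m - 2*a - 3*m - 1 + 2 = -8*a^2 + a*(-6*m - 2) - 3*m + 1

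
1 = 1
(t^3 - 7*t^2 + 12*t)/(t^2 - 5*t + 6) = t*(t - 4)/(t - 2)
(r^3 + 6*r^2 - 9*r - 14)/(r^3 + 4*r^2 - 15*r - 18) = (r^2 + 5*r - 14)/(r^2 + 3*r - 18)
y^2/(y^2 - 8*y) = y/(y - 8)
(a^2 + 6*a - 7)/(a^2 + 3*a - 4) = (a + 7)/(a + 4)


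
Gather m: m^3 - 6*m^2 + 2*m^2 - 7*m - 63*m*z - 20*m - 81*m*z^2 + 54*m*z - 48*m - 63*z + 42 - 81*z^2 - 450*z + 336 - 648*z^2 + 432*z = m^3 - 4*m^2 + m*(-81*z^2 - 9*z - 75) - 729*z^2 - 81*z + 378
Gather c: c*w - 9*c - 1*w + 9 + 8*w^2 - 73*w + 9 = c*(w - 9) + 8*w^2 - 74*w + 18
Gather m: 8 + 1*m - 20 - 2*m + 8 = -m - 4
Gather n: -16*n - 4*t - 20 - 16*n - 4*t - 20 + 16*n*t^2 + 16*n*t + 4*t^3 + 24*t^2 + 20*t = n*(16*t^2 + 16*t - 32) + 4*t^3 + 24*t^2 + 12*t - 40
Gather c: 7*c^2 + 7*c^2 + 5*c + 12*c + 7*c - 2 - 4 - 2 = 14*c^2 + 24*c - 8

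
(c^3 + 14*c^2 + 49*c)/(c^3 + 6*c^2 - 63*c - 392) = c/(c - 8)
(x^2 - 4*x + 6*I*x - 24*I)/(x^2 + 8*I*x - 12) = (x - 4)/(x + 2*I)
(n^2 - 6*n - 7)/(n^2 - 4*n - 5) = (n - 7)/(n - 5)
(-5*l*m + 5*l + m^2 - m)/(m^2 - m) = (-5*l + m)/m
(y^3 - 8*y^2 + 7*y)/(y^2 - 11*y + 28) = y*(y - 1)/(y - 4)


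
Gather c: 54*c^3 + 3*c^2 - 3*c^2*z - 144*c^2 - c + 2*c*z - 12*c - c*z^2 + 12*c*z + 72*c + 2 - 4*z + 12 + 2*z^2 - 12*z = 54*c^3 + c^2*(-3*z - 141) + c*(-z^2 + 14*z + 59) + 2*z^2 - 16*z + 14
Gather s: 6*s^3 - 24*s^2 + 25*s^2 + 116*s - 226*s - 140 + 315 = 6*s^3 + s^2 - 110*s + 175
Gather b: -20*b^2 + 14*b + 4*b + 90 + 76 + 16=-20*b^2 + 18*b + 182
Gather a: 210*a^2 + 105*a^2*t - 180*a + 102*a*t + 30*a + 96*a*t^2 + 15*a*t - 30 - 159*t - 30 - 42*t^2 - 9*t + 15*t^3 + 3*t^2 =a^2*(105*t + 210) + a*(96*t^2 + 117*t - 150) + 15*t^3 - 39*t^2 - 168*t - 60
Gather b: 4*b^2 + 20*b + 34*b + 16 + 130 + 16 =4*b^2 + 54*b + 162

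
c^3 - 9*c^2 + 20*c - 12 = (c - 6)*(c - 2)*(c - 1)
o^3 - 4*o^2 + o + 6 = (o - 3)*(o - 2)*(o + 1)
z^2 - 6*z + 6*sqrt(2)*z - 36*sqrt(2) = (z - 6)*(z + 6*sqrt(2))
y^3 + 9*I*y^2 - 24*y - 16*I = (y + I)*(y + 4*I)^2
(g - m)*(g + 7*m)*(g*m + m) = g^3*m + 6*g^2*m^2 + g^2*m - 7*g*m^3 + 6*g*m^2 - 7*m^3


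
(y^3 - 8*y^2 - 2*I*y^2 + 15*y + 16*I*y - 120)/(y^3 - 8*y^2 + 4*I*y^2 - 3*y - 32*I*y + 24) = (y - 5*I)/(y + I)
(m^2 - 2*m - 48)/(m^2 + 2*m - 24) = (m - 8)/(m - 4)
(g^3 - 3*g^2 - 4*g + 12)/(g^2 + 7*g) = (g^3 - 3*g^2 - 4*g + 12)/(g*(g + 7))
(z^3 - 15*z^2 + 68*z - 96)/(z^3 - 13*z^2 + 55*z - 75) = (z^2 - 12*z + 32)/(z^2 - 10*z + 25)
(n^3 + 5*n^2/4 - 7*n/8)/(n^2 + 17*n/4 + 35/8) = n*(2*n - 1)/(2*n + 5)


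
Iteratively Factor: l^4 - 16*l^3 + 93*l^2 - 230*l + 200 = (l - 5)*(l^3 - 11*l^2 + 38*l - 40) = (l - 5)^2*(l^2 - 6*l + 8) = (l - 5)^2*(l - 2)*(l - 4)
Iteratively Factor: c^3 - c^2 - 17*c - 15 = (c + 1)*(c^2 - 2*c - 15) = (c - 5)*(c + 1)*(c + 3)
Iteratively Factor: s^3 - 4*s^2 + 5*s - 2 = (s - 1)*(s^2 - 3*s + 2) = (s - 1)^2*(s - 2)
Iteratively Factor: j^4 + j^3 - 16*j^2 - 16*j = (j + 4)*(j^3 - 3*j^2 - 4*j) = j*(j + 4)*(j^2 - 3*j - 4) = j*(j - 4)*(j + 4)*(j + 1)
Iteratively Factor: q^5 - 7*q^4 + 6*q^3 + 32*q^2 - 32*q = (q)*(q^4 - 7*q^3 + 6*q^2 + 32*q - 32) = q*(q - 1)*(q^3 - 6*q^2 + 32) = q*(q - 4)*(q - 1)*(q^2 - 2*q - 8) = q*(q - 4)^2*(q - 1)*(q + 2)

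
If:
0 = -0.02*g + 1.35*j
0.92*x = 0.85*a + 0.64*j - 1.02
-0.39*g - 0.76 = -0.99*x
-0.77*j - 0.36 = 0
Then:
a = -11.07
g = -31.56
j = -0.47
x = -11.66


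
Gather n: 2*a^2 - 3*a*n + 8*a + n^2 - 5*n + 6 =2*a^2 + 8*a + n^2 + n*(-3*a - 5) + 6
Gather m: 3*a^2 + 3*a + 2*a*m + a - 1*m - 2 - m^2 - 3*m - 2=3*a^2 + 4*a - m^2 + m*(2*a - 4) - 4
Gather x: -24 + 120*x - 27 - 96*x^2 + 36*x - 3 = -96*x^2 + 156*x - 54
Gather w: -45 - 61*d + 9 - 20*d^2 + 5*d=-20*d^2 - 56*d - 36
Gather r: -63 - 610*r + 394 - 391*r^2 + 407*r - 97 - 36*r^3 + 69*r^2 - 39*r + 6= -36*r^3 - 322*r^2 - 242*r + 240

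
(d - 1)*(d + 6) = d^2 + 5*d - 6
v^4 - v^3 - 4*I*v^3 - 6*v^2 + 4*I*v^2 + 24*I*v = v*(v - 3)*(v + 2)*(v - 4*I)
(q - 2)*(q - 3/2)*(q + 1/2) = q^3 - 3*q^2 + 5*q/4 + 3/2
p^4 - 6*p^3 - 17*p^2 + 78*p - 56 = (p - 7)*(p - 2)*(p - 1)*(p + 4)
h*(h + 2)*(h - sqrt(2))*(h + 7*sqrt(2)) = h^4 + 2*h^3 + 6*sqrt(2)*h^3 - 14*h^2 + 12*sqrt(2)*h^2 - 28*h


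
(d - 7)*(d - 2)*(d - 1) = d^3 - 10*d^2 + 23*d - 14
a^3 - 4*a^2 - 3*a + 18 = (a - 3)^2*(a + 2)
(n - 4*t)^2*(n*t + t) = n^3*t - 8*n^2*t^2 + n^2*t + 16*n*t^3 - 8*n*t^2 + 16*t^3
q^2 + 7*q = q*(q + 7)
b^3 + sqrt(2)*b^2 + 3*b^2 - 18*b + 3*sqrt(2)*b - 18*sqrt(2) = (b - 3)*(b + 6)*(b + sqrt(2))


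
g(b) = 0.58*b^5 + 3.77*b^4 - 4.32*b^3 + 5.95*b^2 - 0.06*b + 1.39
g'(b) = 2.9*b^4 + 15.08*b^3 - 12.96*b^2 + 11.9*b - 0.06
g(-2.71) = 249.79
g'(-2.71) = -271.20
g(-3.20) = 404.77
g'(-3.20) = -360.90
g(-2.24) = 142.14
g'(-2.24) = -188.22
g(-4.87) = 1173.54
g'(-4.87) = -475.92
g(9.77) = 82519.30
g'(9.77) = 39365.00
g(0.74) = 4.11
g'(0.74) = 8.63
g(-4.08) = 783.02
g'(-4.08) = -484.94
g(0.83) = 4.99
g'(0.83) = 10.89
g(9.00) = 56316.91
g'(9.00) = 29077.50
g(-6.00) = 1524.91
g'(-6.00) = -36.90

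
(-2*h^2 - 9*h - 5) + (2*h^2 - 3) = -9*h - 8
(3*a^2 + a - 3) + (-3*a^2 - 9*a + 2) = -8*a - 1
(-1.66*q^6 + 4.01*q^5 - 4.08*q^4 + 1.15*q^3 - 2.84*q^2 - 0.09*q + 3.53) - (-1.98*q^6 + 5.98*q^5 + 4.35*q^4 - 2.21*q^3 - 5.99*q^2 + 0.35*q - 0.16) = 0.32*q^6 - 1.97*q^5 - 8.43*q^4 + 3.36*q^3 + 3.15*q^2 - 0.44*q + 3.69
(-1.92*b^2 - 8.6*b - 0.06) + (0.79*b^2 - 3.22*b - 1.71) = -1.13*b^2 - 11.82*b - 1.77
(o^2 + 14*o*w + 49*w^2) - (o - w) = o^2 + 14*o*w - o + 49*w^2 + w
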